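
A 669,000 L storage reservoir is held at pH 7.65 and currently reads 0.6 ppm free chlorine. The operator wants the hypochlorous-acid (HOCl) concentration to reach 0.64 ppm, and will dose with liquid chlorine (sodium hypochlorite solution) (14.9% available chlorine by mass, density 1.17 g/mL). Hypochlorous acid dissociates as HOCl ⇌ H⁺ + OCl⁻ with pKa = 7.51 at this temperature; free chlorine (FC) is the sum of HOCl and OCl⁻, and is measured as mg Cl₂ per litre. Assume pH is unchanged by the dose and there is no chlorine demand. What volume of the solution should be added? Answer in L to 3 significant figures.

3.54 L

[OCl⁻]/[HOCl] = 10^(pH − pKa) = 10^(7.65 − 7.51) = 1.38; fraction as HOCl = 1/(1 + 1.38) = 0.4201.
Free chlorine required for 0.64 ppm HOCl: 0.64 / 0.4201 = 1.523 ppm.
FC to add: 1.523 − 0.6 = 0.9234 mg/L as Cl₂.
Cl₂ equivalent: 0.9234 mg/L × 669,000 L = 617.8 g.
Product at 14.9% available Cl: 617.8 / 0.149 = 4146 g.
Volume: 4146 g ÷ 1.17 g/mL = 3544 mL.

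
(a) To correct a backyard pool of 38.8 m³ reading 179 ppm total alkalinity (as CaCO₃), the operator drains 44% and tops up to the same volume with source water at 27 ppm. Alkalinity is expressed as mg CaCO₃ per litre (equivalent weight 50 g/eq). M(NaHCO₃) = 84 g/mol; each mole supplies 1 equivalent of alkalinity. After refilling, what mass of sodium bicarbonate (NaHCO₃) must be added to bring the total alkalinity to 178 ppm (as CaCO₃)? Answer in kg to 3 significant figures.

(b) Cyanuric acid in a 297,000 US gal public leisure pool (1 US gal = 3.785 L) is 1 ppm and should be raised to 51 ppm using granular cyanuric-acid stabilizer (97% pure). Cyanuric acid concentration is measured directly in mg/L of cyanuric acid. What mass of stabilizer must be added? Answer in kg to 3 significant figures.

(a) Volume: 38.8 m³ = 38,800 L.
(a) After draining 44% and refilling: 179 × 0.56 + 27 × 0.44 = 112.12 ppm.
(a) Deficit to target: 178 − 112.12 = 65.88 mg/L.
(a) As CaCO₃: 65.88 mg/L × 38,800 L = 2556 g; ÷ 50 g/eq ÷ 1 = 51.12 mol NaHCO₃.
(a) Mass: 51.12 × 84 = 4294 g.

(b) Volume: 297,000 US gal × 3.785 L/gal = 1,124,145 L.
(b) CYA to add: (51 − 1) = 50 mg/L × 1,124,145 L = 56,210 g cyanuric acid.
(b) At 97% purity: 56,210 / 0.97 = 57,950 g product.

(a) 4.29 kg; (b) 57.9 kg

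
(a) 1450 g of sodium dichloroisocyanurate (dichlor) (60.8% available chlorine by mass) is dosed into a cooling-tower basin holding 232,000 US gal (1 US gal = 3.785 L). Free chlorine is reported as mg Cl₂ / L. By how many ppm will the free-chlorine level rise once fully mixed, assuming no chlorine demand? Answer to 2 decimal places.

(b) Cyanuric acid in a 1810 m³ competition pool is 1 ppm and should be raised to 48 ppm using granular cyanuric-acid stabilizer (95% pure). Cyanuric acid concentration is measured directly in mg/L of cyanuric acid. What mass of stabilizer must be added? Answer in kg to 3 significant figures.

(a) 1.00 ppm; (b) 89.5 kg

(a) Volume: 232,000 US gal × 3.785 L/gal = 878,120 L.
(a) Available chlorine delivered: 1450 g × 0.608 = 881.6 g as Cl₂.
(a) Concentration rise: 881.6 g / 878,120 L = 1.004 mg/L = 1.00 ppm.

(b) Volume: 1810 m³ = 1,810,000 L.
(b) CYA to add: (48 − 1) = 47 mg/L × 1,810,000 L = 85,070 g cyanuric acid.
(b) At 95% purity: 85,070 / 0.95 = 89,550 g product.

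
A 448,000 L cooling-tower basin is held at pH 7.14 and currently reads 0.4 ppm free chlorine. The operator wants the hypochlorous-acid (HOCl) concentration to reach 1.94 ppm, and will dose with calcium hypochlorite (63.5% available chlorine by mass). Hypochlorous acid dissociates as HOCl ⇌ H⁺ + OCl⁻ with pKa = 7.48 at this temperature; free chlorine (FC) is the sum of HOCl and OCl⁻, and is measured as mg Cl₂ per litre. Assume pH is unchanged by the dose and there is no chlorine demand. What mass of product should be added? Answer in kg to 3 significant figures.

1.71 kg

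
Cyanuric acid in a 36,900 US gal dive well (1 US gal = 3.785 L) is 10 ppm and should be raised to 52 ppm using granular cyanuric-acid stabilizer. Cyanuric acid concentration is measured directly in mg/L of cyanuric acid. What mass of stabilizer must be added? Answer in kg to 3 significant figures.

5.87 kg

Volume: 36,900 US gal × 3.785 L/gal = 139,666 L.
CYA to add: (52 − 10) = 42 mg/L × 139,666 L = 5866 g cyanuric acid.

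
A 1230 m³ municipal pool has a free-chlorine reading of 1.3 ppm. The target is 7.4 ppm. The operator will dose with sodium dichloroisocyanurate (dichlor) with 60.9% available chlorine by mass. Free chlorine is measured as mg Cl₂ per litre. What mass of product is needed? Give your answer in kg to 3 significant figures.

12.3 kg

Volume: 1230 m³ = 1,230,000 L.
Chlorine deficit: 7.4 − 1.3 = 6.1 ppm = 6.1 mg/L as Cl₂.
Cl₂ equivalent needed: 6.1 mg/L × 1,230,000 L = 7,503,000 mg = 7503 g.
Product at 60.9% available chlorine: 7503 / 0.609 = 12,320 g.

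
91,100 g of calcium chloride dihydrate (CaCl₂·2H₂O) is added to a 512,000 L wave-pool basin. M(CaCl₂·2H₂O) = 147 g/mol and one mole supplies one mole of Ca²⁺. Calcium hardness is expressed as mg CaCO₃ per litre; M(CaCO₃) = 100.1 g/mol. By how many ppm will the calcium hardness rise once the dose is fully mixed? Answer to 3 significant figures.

Moles of Ca²⁺: 91,100 g ÷ 147 g/mol = 619.7 mol.
As CaCO₃: 619.7 mol × 100.1 g/mol = 62,030 g.
Rise: 62,030 g / 512,000 L × 1000 = 121.2 mg/L.

121 ppm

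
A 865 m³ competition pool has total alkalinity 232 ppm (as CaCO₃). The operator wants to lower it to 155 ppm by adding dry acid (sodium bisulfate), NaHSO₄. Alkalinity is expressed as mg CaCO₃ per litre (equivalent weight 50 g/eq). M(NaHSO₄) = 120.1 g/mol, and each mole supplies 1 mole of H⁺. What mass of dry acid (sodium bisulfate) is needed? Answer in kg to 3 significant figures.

Volume: 865 m³ = 865,000 L.
Alkalinity to neutralize: (232 − 155) = 77 mg/L as CaCO₃ × 865,000 L = 66,600 g as CaCO₃.
Equivalents of H⁺ required: 66,600 ÷ 50 g/eq = 1332 eq = 1332 mol NaHSO₄.
Mass of NaHSO₄: 1332 × 120.1 = 160,000 g.

160 kg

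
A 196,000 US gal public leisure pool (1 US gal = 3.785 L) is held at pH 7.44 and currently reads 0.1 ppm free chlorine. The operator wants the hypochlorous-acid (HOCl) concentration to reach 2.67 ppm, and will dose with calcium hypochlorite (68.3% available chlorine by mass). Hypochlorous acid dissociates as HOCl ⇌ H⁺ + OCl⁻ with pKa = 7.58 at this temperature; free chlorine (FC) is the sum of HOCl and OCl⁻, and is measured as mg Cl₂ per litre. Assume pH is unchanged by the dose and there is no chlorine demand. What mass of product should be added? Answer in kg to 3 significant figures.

Volume: 196,000 US gal × 3.785 L/gal = 741,860 L.
[OCl⁻]/[HOCl] = 10^(pH − pKa) = 10^(7.44 − 7.58) = 0.7244; fraction as HOCl = 1/(1 + 0.7244) = 0.5799.
Free chlorine required for 2.67 ppm HOCl: 2.67 / 0.5799 = 4.604 ppm.
FC to add: 4.604 − 0.1 = 4.504 mg/L as Cl₂.
Cl₂ equivalent: 4.504 mg/L × 741,860 L = 3342 g.
Product at 68.3% available Cl: 3342 / 0.683 = 4892 g.

4.89 kg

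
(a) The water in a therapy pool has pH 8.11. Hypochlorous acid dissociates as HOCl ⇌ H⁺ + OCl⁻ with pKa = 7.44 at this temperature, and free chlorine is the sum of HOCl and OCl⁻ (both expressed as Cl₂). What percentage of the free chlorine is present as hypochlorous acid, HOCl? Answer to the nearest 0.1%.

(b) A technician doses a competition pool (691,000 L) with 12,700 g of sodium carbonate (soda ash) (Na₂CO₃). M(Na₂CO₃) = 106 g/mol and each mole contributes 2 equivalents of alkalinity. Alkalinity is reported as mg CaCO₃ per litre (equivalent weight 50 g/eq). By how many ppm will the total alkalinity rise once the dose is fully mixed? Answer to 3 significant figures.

(a) [OCl⁻]/[HOCl] = 10^(pH − pKa) = 10^(8.11 − 7.44) = 10^0.67 = 4.677.
(a) Fraction as HOCl = 1 / (1 + 4.677) = 0.1761.

(b) Moles of Na₂CO₃: 12,700 g ÷ 106 g/mol = 119.8 mol → 239.6 eq of alkalinity.
(b) As CaCO₃: 239.6 eq × 50 g/eq = 11,980 g.
(b) Rise: 11,980 g / 691,000 L × 1000 = 17.34 mg/L.

(a) 17.6%; (b) 17.3 ppm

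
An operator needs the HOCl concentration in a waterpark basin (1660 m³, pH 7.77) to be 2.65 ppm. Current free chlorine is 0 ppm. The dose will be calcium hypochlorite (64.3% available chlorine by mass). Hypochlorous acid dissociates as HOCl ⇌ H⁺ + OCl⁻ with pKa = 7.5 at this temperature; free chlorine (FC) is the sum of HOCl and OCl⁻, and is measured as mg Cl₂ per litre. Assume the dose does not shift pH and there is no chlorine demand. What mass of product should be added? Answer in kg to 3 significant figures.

Volume: 1660 m³ = 1,660,000 L.
[OCl⁻]/[HOCl] = 10^(pH − pKa) = 10^(7.77 − 7.5) = 1.862; fraction as HOCl = 1/(1 + 1.862) = 0.3494.
Free chlorine required for 2.65 ppm HOCl: 2.65 / 0.3494 = 7.585 ppm.
FC to add: 7.585 − 0 = 7.585 mg/L as Cl₂.
Cl₂ equivalent: 7.585 mg/L × 1,660,000 L = 12,590 g.
Product at 64.3% available Cl: 12,590 / 0.643 = 19,580 g.

19.6 kg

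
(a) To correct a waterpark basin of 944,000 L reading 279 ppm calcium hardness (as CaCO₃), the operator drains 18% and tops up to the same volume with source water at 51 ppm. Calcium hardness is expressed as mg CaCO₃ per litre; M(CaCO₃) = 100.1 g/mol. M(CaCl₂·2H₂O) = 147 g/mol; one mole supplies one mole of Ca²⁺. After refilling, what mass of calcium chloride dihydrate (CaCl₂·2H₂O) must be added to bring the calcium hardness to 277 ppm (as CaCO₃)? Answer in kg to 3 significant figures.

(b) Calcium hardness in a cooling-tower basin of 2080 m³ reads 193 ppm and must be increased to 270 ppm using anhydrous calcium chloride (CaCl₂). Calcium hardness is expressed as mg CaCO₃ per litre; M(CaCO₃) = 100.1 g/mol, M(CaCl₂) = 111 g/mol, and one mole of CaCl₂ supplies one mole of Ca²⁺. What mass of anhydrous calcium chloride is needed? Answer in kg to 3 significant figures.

(a) 54.1 kg; (b) 178 kg

(a) After draining 18% and refilling: 279 × 0.82 + 51 × 0.18 = 237.96 ppm.
(a) Deficit to target: 277 − 237.96 = 39.04 mg/L.
(a) As CaCO₃: 39.04 mg/L × 944,000 L = 36,850 g; ÷ 100.1 = 368.2 mol Ca²⁺.
(a) Mass: 368.2 × 147 = 54,120 g.

(b) Volume: 2080 m³ = 2,080,000 L.
(b) Hardness to add: (270 − 193) = 77 mg/L as CaCO₃ × 2,080,000 L = 160,200 g as CaCO₃.
(b) Moles of Ca²⁺ (1 mol Ca²⁺ ≡ 1 mol CaCO₃): 160,200 / 100.1 g/mol = 1600 mol.
(b) Mass of CaCl₂: 1600 × 111 = 177,600 g.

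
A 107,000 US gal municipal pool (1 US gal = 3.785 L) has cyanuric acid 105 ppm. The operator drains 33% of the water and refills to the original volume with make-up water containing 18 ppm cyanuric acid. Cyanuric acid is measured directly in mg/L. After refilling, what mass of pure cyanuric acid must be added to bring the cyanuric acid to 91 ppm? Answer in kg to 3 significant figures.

5.96 kg

Volume: 107,000 US gal × 3.785 L/gal = 404,995 L.
After draining 33% and refilling: 105 × 0.67 + 18 × 0.33 = 76.29 ppm.
Deficit to target: 91 − 76.29 = 14.71 mg/L.
Mass: 14.71 mg/L × 404,995 L = 5957 g cyanuric acid.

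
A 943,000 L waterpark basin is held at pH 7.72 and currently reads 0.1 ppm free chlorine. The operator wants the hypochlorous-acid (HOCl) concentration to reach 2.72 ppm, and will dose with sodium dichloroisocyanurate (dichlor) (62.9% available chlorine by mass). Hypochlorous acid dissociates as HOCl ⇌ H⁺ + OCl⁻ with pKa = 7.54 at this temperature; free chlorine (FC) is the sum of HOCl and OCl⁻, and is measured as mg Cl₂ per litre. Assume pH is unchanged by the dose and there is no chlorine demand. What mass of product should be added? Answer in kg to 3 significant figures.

10.1 kg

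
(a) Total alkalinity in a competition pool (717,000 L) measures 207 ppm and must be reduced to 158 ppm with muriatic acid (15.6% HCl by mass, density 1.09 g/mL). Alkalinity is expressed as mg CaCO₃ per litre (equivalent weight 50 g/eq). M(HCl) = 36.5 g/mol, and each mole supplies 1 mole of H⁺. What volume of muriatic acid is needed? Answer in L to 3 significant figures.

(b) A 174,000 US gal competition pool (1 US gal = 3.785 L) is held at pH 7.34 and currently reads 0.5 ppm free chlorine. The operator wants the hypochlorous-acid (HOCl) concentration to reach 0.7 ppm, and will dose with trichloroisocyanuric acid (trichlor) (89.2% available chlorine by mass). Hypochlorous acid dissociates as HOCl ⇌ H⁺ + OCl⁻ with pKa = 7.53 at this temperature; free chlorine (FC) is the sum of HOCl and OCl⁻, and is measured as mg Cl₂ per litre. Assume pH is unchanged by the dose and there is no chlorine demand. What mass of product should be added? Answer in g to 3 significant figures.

(a) 151 L; (b) 481 g

(a) Alkalinity to neutralize: (207 − 158) = 49 mg/L as CaCO₃ × 717,000 L = 35,130 g as CaCO₃.
(a) Equivalents of H⁺ required: 35,130 ÷ 50 g/eq = 702.7 eq = 702.7 mol HCl.
(a) Mass of HCl: 702.7 × 36.5 = 25,650 g.
(a) Mass of 15.6% solution: 25,650 / 0.156 = 164,400 g.
(a) Volume: 164,400 g ÷ 1.09 g/mL = 150,800 mL.

(b) Volume: 174,000 US gal × 3.785 L/gal = 658,590 L.
(b) [OCl⁻]/[HOCl] = 10^(pH − pKa) = 10^(7.34 − 7.53) = 0.6457; fraction as HOCl = 1/(1 + 0.6457) = 0.6077.
(b) Free chlorine required for 0.7 ppm HOCl: 0.7 / 0.6077 = 1.152 ppm.
(b) FC to add: 1.152 − 0.5 = 0.652 mg/L as Cl₂.
(b) Cl₂ equivalent: 0.652 mg/L × 658,590 L = 429.4 g.
(b) Product at 89.2% available Cl: 429.4 / 0.892 = 481.4 g.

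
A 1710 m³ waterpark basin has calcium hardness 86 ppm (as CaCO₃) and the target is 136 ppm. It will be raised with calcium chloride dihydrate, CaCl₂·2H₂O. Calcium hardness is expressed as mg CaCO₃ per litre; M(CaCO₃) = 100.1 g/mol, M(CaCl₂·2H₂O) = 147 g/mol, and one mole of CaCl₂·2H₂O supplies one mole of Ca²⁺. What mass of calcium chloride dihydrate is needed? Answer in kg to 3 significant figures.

126 kg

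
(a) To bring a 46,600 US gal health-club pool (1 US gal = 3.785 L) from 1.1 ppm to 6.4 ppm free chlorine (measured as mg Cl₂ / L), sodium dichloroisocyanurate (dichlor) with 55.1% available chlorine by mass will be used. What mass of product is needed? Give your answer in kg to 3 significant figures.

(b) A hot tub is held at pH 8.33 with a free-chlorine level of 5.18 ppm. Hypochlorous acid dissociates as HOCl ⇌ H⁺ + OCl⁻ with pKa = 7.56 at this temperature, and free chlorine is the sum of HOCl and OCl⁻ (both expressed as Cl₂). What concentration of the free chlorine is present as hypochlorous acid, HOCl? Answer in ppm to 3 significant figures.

(a) Volume: 46,600 US gal × 3.785 L/gal = 176,381 L.
(a) Chlorine deficit: 6.4 − 1.1 = 5.3 ppm = 5.3 mg/L as Cl₂.
(a) Cl₂ equivalent needed: 5.3 mg/L × 176,381 L = 934,800 mg = 934.8 g.
(a) Product at 55.1% available chlorine: 934.8 / 0.551 = 1697 g.

(b) [OCl⁻]/[HOCl] = 10^(pH − pKa) = 10^(8.33 − 7.56) = 10^0.77 = 5.888.
(b) Fraction as HOCl = 1 / (1 + 5.888) = 0.1452.
(b) HOCl = 0.1452 × 5.18 ppm = 0.752 ppm.

(a) 1.70 kg; (b) 0.752 ppm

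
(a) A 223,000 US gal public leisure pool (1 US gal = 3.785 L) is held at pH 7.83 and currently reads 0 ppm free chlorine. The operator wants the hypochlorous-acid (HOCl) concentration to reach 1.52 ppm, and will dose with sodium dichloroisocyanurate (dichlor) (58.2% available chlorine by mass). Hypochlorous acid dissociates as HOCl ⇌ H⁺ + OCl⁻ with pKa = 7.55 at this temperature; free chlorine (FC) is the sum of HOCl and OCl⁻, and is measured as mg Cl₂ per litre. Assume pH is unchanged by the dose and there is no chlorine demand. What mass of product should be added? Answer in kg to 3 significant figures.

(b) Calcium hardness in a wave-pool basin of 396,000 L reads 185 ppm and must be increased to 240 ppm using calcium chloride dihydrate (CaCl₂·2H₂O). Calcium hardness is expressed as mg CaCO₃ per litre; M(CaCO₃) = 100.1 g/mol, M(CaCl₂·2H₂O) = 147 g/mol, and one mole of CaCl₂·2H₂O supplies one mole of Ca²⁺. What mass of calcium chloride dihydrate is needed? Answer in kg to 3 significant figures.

(a) Volume: 223,000 US gal × 3.785 L/gal = 844,055 L.
(a) [OCl⁻]/[HOCl] = 10^(pH − pKa) = 10^(7.83 − 7.55) = 1.905; fraction as HOCl = 1/(1 + 1.905) = 0.3442.
(a) Free chlorine required for 1.52 ppm HOCl: 1.52 / 0.3442 = 4.416 ppm.
(a) FC to add: 4.416 − 0 = 4.416 mg/L as Cl₂.
(a) Cl₂ equivalent: 4.416 mg/L × 844,055 L = 3728 g.
(a) Product at 58.2% available Cl: 3728 / 0.582 = 6405 g.

(b) Hardness to add: (240 − 185) = 55 mg/L as CaCO₃ × 396,000 L = 21,780 g as CaCO₃.
(b) Moles of Ca²⁺ (1 mol Ca²⁺ ≡ 1 mol CaCO₃): 21,780 / 100.1 g/mol = 217.6 mol.
(b) Mass of CaCl₂·2H₂O: 217.6 × 147 = 31,980 g.

(a) 6.40 kg; (b) 32.0 kg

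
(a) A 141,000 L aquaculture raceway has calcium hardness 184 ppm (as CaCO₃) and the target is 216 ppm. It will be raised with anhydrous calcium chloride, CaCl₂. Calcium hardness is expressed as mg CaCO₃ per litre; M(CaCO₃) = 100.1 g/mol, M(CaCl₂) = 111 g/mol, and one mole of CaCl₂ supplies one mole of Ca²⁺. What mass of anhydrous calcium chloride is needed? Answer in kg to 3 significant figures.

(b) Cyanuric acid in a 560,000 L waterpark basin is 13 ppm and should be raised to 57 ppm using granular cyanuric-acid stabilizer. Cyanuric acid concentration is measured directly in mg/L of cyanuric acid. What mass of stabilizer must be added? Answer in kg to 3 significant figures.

(a) 5.00 kg; (b) 24.6 kg

(a) Hardness to add: (216 − 184) = 32 mg/L as CaCO₃ × 141,000 L = 4512 g as CaCO₃.
(a) Moles of Ca²⁺ (1 mol Ca²⁺ ≡ 1 mol CaCO₃): 4512 / 100.1 g/mol = 45.07 mol.
(a) Mass of CaCl₂: 45.07 × 111 = 5003 g.

(b) CYA to add: (57 − 13) = 44 mg/L × 560,000 L = 24,640 g cyanuric acid.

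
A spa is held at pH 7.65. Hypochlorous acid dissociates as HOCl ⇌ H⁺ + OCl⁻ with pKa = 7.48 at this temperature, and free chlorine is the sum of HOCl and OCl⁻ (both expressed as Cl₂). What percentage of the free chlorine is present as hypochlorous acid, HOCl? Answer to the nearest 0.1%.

[OCl⁻]/[HOCl] = 10^(pH − pKa) = 10^(7.65 − 7.48) = 10^0.17 = 1.479.
Fraction as HOCl = 1 / (1 + 1.479) = 0.4034.

40.3%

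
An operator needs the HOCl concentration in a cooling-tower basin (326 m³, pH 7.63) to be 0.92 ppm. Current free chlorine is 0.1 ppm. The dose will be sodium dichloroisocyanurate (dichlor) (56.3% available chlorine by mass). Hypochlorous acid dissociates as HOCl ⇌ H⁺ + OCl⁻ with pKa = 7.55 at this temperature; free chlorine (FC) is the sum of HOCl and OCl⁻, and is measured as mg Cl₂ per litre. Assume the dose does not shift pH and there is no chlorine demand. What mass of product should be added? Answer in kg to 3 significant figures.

1.12 kg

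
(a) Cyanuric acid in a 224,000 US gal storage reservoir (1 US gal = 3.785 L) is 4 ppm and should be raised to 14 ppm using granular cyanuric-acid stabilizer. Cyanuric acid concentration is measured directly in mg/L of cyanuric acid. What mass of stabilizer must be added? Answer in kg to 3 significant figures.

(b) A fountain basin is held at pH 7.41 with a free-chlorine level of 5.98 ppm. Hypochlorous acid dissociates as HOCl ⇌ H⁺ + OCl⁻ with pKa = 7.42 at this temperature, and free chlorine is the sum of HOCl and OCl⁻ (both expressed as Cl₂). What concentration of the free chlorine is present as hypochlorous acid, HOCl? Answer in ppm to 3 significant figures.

(a) Volume: 224,000 US gal × 3.785 L/gal = 847,840 L.
(a) CYA to add: (14 − 4) = 10 mg/L × 847,840 L = 8478 g cyanuric acid.

(b) [OCl⁻]/[HOCl] = 10^(pH − pKa) = 10^(7.41 − 7.42) = 10^-0.01 = 0.9772.
(b) Fraction as HOCl = 1 / (1 + 0.9772) = 0.5058.
(b) HOCl = 0.5058 × 5.98 ppm = 3.024 ppm.

(a) 8.48 kg; (b) 3.02 ppm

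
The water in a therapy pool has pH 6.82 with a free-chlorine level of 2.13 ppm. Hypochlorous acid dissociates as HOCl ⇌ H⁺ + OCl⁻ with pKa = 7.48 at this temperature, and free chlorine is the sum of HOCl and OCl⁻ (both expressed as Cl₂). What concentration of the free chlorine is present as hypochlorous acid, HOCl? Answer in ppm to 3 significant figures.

1.75 ppm

[OCl⁻]/[HOCl] = 10^(pH − pKa) = 10^(6.82 − 7.48) = 10^-0.66 = 0.2188.
Fraction as HOCl = 1 / (1 + 0.2188) = 0.8205.
HOCl = 0.8205 × 2.13 ppm = 1.748 ppm.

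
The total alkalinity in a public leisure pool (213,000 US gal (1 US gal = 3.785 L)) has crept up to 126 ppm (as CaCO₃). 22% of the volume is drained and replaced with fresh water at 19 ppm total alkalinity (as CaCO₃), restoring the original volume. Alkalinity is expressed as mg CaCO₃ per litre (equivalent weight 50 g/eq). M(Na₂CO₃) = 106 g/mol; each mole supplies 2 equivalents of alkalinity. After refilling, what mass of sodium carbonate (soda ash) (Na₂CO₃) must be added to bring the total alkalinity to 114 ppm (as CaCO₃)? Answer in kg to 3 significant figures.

Volume: 213,000 US gal × 3.785 L/gal = 806,205 L.
After draining 22% and refilling: 126 × 0.78 + 19 × 0.22 = 102.46 ppm.
Deficit to target: 114 − 102.46 = 11.54 mg/L.
As CaCO₃: 11.54 mg/L × 806,205 L = 9304 g; ÷ 50 g/eq ÷ 2 = 93.04 mol Na₂CO₃.
Mass: 93.04 × 106 = 9862 g.

9.86 kg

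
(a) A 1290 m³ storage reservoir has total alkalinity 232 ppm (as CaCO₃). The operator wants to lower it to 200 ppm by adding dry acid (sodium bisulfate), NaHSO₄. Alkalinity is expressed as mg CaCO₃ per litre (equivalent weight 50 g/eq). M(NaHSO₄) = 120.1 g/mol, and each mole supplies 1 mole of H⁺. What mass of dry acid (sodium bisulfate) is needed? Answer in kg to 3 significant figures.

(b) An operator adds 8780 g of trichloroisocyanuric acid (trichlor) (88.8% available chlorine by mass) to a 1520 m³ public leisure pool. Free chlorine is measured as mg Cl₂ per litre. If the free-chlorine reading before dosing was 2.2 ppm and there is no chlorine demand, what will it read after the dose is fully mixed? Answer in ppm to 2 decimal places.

(a) 99.2 kg; (b) 7.33 ppm

(a) Volume: 1290 m³ = 1,290,000 L.
(a) Alkalinity to neutralize: (232 − 200) = 32 mg/L as CaCO₃ × 1,290,000 L = 41,280 g as CaCO₃.
(a) Equivalents of H⁺ required: 41,280 ÷ 50 g/eq = 825.6 eq = 825.6 mol NaHSO₄.
(a) Mass of NaHSO₄: 825.6 × 120.1 = 99,150 g.

(b) Volume: 1520 m³ = 1,520,000 L.
(b) Available chlorine delivered: 8780 g × 0.888 = 7797 g as Cl₂.
(b) Concentration rise: 7797 g / 1,520,000 L = 5.129 mg/L = 5.13 ppm.
(b) Final FC: 2.2 + 5.13 = 7.33 ppm.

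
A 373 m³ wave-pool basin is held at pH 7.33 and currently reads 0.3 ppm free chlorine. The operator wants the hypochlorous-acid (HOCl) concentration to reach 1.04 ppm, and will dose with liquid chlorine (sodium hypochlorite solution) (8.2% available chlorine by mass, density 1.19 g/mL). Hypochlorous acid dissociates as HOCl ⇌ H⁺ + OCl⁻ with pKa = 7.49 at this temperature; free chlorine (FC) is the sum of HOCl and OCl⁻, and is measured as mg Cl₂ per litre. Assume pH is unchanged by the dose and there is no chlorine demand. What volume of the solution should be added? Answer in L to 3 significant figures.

5.58 L

Volume: 373 m³ = 373,000 L.
[OCl⁻]/[HOCl] = 10^(pH − pKa) = 10^(7.33 − 7.49) = 0.6918; fraction as HOCl = 1/(1 + 0.6918) = 0.5911.
Free chlorine required for 1.04 ppm HOCl: 1.04 / 0.5911 = 1.76 ppm.
FC to add: 1.76 − 0.3 = 1.46 mg/L as Cl₂.
Cl₂ equivalent: 1.46 mg/L × 373,000 L = 544.4 g.
Product at 8.2% available Cl: 544.4 / 0.082 = 6639 g.
Volume: 6639 g ÷ 1.19 g/mL = 5579 mL.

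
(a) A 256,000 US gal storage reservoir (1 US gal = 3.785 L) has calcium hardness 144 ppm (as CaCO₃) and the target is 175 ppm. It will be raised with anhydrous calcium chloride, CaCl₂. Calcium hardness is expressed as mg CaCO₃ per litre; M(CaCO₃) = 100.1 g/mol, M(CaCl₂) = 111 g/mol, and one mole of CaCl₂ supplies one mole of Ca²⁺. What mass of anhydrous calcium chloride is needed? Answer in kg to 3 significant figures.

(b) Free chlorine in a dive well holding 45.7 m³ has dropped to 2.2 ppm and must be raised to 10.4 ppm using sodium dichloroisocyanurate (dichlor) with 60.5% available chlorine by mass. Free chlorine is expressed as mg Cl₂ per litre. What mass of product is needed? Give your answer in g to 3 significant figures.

(a) Volume: 256,000 US gal × 3.785 L/gal = 968,960 L.
(a) Hardness to add: (175 − 144) = 31 mg/L as CaCO₃ × 968,960 L = 30,040 g as CaCO₃.
(a) Moles of Ca²⁺ (1 mol Ca²⁺ ≡ 1 mol CaCO₃): 30,040 / 100.1 g/mol = 300.1 mol.
(a) Mass of CaCl₂: 300.1 × 111 = 33,310 g.

(b) Volume: 45.7 m³ = 45,700 L.
(b) Chlorine deficit: 10.4 − 2.2 = 8.2 ppm = 8.2 mg/L as Cl₂.
(b) Cl₂ equivalent needed: 8.2 mg/L × 45,700 L = 374,700 mg = 374.7 g.
(b) Product at 60.5% available chlorine: 374.7 / 0.605 = 619.4 g.

(a) 33.3 kg; (b) 619 g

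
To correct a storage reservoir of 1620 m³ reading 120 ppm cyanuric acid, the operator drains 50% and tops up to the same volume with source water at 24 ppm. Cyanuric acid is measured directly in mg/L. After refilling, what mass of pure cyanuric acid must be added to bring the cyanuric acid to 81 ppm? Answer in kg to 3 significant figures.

14.6 kg

Volume: 1620 m³ = 1,620,000 L.
After draining 50% and refilling: 120 × 0.50 + 24 × 0.50 = 72 ppm.
Deficit to target: 81 − 72 = 9 mg/L.
Mass: 9 mg/L × 1,620,000 L = 14,580 g cyanuric acid.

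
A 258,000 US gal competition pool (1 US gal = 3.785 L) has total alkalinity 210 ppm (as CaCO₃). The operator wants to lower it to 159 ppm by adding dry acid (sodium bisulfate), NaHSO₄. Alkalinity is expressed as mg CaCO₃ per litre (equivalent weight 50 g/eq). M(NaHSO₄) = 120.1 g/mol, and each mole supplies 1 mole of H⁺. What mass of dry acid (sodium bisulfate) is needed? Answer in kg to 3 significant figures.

Volume: 258,000 US gal × 3.785 L/gal = 976,530 L.
Alkalinity to neutralize: (210 − 159) = 51 mg/L as CaCO₃ × 976,530 L = 49,800 g as CaCO₃.
Equivalents of H⁺ required: 49,800 ÷ 50 g/eq = 996.1 eq = 996.1 mol NaHSO₄.
Mass of NaHSO₄: 996.1 × 120.1 = 119,600 g.

120 kg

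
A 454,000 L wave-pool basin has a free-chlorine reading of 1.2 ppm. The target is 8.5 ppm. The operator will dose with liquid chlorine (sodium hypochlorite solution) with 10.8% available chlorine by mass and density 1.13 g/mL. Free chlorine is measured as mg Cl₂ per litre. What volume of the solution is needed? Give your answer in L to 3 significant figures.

Chlorine deficit: 8.5 − 1.2 = 7.3 ppm = 7.3 mg/L as Cl₂.
Cl₂ equivalent needed: 7.3 mg/L × 454,000 L = 3,314,000 mg = 3314 g.
Product at 10.8% available chlorine: 3314 / 0.108 = 30,690 g.
Volume at density 1.13 g/mL: 30,690 g ÷ 1.13 g/mL = 27,160 mL.

27.2 L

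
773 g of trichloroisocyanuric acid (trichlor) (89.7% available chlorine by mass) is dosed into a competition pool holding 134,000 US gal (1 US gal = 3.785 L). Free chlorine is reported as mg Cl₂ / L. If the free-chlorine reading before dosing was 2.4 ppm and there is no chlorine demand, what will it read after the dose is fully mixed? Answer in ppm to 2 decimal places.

Volume: 134,000 US gal × 3.785 L/gal = 507,190 L.
Available chlorine delivered: 773 g × 0.897 = 693.4 g as Cl₂.
Concentration rise: 693.4 g / 507,190 L = 1.367 mg/L = 1.37 ppm.
Final FC: 2.4 + 1.37 = 3.77 ppm.

3.77 ppm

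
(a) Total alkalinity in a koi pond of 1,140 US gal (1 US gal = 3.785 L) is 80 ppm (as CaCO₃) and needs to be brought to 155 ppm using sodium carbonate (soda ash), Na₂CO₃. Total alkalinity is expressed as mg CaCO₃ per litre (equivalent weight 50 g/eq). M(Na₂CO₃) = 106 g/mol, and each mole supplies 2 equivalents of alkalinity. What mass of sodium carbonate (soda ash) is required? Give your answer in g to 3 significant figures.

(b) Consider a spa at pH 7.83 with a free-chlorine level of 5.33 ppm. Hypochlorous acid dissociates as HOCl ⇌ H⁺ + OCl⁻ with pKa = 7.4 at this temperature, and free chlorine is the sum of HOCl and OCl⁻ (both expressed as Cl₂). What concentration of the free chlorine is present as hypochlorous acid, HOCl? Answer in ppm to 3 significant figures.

(a) 343 g; (b) 1.44 ppm

(a) Volume: 1,140 US gal × 3.785 L/gal = 4,315 L.
(a) Alkalinity to add: (155 − 80) = 75 mg/L as CaCO₃ × 4,315 L = 323.6 g as CaCO₃.
(a) Equivalents: 323.6 g ÷ 50 g/eq = 6.472 eq.
(a) Each mole of Na₂CO₃ supplies 2 eq, so 6.472 / 2 = 3.236 mol.
(a) Mass: 3.236 mol × 106 g/mol = 343 g.

(b) [OCl⁻]/[HOCl] = 10^(pH − pKa) = 10^(7.83 − 7.4) = 10^0.43 = 2.692.
(b) Fraction as HOCl = 1 / (1 + 2.692) = 0.2709.
(b) HOCl = 0.2709 × 5.33 ppm = 1.444 ppm.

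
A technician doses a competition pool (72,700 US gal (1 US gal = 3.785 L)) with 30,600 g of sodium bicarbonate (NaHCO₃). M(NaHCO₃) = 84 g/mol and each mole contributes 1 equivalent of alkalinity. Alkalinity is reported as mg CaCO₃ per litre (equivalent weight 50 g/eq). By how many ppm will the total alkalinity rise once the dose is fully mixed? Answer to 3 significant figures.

Volume: 72,700 US gal × 3.785 L/gal = 275,170 L.
Moles of NaHCO₃: 30,600 g ÷ 84 g/mol = 364.3 mol → 364.3 eq of alkalinity.
As CaCO₃: 364.3 eq × 50 g/eq = 18,210 g.
Rise: 18,210 g / 275,170 L × 1000 = 66.19 mg/L.

66.2 ppm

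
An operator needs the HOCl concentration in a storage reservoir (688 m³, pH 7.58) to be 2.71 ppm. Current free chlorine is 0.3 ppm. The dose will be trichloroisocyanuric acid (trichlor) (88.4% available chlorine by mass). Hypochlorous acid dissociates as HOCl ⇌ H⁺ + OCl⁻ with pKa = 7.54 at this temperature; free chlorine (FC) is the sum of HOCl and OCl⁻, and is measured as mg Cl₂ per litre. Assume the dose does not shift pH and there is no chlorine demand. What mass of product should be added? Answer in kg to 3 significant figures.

4.19 kg

Volume: 688 m³ = 688,000 L.
[OCl⁻]/[HOCl] = 10^(pH − pKa) = 10^(7.58 − 7.54) = 1.096; fraction as HOCl = 1/(1 + 1.096) = 0.477.
Free chlorine required for 2.71 ppm HOCl: 2.71 / 0.477 = 5.681 ppm.
FC to add: 5.681 − 0.3 = 5.381 mg/L as Cl₂.
Cl₂ equivalent: 5.381 mg/L × 688,000 L = 3702 g.
Product at 88.4% available Cl: 3702 / 0.884 = 4188 g.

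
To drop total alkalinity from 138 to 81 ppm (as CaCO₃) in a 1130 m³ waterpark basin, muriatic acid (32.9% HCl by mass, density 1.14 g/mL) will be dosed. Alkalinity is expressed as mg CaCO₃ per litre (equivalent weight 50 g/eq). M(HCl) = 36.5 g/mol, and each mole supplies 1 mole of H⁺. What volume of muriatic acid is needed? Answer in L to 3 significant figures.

125 L

Volume: 1130 m³ = 1,130,000 L.
Alkalinity to neutralize: (138 − 81) = 57 mg/L as CaCO₃ × 1,130,000 L = 64,410 g as CaCO₃.
Equivalents of H⁺ required: 64,410 ÷ 50 g/eq = 1288 eq = 1288 mol HCl.
Mass of HCl: 1288 × 36.5 = 47,020 g.
Mass of 32.9% solution: 47,020 / 0.329 = 142,900 g.
Volume: 142,900 g ÷ 1.14 g/mL = 125,400 mL.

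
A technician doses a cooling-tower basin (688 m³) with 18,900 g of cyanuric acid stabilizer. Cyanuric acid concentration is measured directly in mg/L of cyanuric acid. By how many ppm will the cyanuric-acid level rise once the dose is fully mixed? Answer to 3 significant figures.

27.5 ppm

Volume: 688 m³ = 688,000 L.
Rise: 18,900 g / 688,000 L × 1000 = 27.47 mg/L.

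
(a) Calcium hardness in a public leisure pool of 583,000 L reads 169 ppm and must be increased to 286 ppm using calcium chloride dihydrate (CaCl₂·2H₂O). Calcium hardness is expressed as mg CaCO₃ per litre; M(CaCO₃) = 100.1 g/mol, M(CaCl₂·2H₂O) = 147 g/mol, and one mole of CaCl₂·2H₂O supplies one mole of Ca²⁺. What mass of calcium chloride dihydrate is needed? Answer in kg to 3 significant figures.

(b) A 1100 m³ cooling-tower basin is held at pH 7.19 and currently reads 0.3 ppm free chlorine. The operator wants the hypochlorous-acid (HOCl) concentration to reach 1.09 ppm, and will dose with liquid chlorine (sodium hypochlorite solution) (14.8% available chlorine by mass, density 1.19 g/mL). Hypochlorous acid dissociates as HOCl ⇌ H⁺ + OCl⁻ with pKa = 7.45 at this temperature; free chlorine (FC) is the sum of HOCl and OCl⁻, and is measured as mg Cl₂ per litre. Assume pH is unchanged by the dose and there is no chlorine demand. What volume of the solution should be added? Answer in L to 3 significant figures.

(a) Hardness to add: (286 − 169) = 117 mg/L as CaCO₃ × 583,000 L = 68,210 g as CaCO₃.
(a) Moles of Ca²⁺ (1 mol Ca²⁺ ≡ 1 mol CaCO₃): 68,210 / 100.1 g/mol = 681.4 mol.
(a) Mass of CaCl₂·2H₂O: 681.4 × 147 = 100,200 g.

(b) Volume: 1100 m³ = 1,100,000 L.
(b) [OCl⁻]/[HOCl] = 10^(pH − pKa) = 10^(7.19 − 7.45) = 0.5495; fraction as HOCl = 1/(1 + 0.5495) = 0.6454.
(b) Free chlorine required for 1.09 ppm HOCl: 1.09 / 0.6454 = 1.689 ppm.
(b) FC to add: 1.689 − 0.3 = 1.389 mg/L as Cl₂.
(b) Cl₂ equivalent: 1.389 mg/L × 1,100,000 L = 1528 g.
(b) Product at 14.8% available Cl: 1528 / 0.148 = 10,320 g.
(b) Volume: 10,320 g ÷ 1.19 g/mL = 8675 mL.

(a) 100 kg; (b) 8.68 L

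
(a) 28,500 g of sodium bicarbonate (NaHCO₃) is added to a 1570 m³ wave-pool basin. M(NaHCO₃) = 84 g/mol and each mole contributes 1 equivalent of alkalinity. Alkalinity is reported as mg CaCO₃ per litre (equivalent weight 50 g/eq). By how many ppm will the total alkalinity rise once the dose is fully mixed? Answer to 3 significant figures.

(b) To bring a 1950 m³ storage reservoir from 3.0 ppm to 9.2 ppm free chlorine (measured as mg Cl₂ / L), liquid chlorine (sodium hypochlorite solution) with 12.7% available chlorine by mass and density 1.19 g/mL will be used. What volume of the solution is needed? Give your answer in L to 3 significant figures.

(a) 10.8 ppm; (b) 80.0 L

(a) Volume: 1570 m³ = 1,570,000 L.
(a) Moles of NaHCO₃: 28,500 g ÷ 84 g/mol = 339.3 mol → 339.3 eq of alkalinity.
(a) As CaCO₃: 339.3 eq × 50 g/eq = 16,960 g.
(a) Rise: 16,960 g / 1,570,000 L × 1000 = 10.81 mg/L.

(b) Volume: 1950 m³ = 1,950,000 L.
(b) Chlorine deficit: 9.2 − 3.0 = 6.2 ppm = 6.2 mg/L as Cl₂.
(b) Cl₂ equivalent needed: 6.2 mg/L × 1,950,000 L = 12,090,000 mg = 12,090 g.
(b) Product at 12.7% available chlorine: 12,090 / 0.127 = 95,200 g.
(b) Volume at density 1.19 g/mL: 95,200 g ÷ 1.19 g/mL = 80,000 mL.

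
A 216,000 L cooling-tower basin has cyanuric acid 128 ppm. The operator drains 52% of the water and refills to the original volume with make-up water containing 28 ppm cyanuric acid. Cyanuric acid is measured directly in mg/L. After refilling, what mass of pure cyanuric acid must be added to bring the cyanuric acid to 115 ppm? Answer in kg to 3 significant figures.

8.42 kg

After draining 52% and refilling: 128 × 0.48 + 28 × 0.52 = 76 ppm.
Deficit to target: 115 − 76 = 39 mg/L.
Mass: 39 mg/L × 216,000 L = 8424 g cyanuric acid.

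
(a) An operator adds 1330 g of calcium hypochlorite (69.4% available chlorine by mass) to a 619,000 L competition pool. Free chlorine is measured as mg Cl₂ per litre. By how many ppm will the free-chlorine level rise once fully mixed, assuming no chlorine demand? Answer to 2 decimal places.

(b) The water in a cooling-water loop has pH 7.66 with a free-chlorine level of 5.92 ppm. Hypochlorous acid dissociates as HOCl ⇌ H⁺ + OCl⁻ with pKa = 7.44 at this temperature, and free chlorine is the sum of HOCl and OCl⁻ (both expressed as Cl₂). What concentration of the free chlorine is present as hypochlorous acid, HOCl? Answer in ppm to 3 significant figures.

(a) Available chlorine delivered: 1330 g × 0.694 = 923 g as Cl₂.
(a) Concentration rise: 923 g / 619,000 L = 1.491 mg/L = 1.49 ppm.

(b) [OCl⁻]/[HOCl] = 10^(pH − pKa) = 10^(7.66 − 7.44) = 10^0.22 = 1.66.
(b) Fraction as HOCl = 1 / (1 + 1.66) = 0.376.
(b) HOCl = 0.376 × 5.92 ppm = 2.226 ppm.

(a) 1.49 ppm; (b) 2.23 ppm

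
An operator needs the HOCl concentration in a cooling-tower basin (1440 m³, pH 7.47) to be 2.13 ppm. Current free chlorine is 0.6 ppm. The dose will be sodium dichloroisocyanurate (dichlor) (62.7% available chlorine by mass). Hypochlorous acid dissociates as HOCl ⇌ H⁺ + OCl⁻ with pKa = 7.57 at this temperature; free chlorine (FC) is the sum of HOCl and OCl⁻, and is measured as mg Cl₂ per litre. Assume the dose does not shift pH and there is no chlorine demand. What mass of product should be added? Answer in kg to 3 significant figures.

7.40 kg

Volume: 1440 m³ = 1,440,000 L.
[OCl⁻]/[HOCl] = 10^(pH − pKa) = 10^(7.47 − 7.57) = 0.7943; fraction as HOCl = 1/(1 + 0.7943) = 0.5573.
Free chlorine required for 2.13 ppm HOCl: 2.13 / 0.5573 = 3.822 ppm.
FC to add: 3.822 − 0.6 = 3.222 mg/L as Cl₂.
Cl₂ equivalent: 3.222 mg/L × 1,440,000 L = 4640 g.
Product at 62.7% available Cl: 4640 / 0.627 = 7400 g.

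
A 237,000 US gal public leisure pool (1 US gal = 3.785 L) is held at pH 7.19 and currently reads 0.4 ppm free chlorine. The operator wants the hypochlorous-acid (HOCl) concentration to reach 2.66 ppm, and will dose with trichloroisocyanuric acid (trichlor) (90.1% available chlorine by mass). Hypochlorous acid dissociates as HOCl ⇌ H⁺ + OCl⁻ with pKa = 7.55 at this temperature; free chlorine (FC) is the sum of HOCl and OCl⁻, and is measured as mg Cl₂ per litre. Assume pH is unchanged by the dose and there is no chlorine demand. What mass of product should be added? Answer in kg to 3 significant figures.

Volume: 237,000 US gal × 3.785 L/gal = 897,045 L.
[OCl⁻]/[HOCl] = 10^(pH − pKa) = 10^(7.19 − 7.55) = 0.4365; fraction as HOCl = 1/(1 + 0.4365) = 0.6961.
Free chlorine required for 2.66 ppm HOCl: 2.66 / 0.6961 = 3.821 ppm.
FC to add: 3.821 − 0.4 = 3.421 mg/L as Cl₂.
Cl₂ equivalent: 3.421 mg/L × 897,045 L = 3069 g.
Product at 90.1% available Cl: 3069 / 0.901 = 3406 g.

3.41 kg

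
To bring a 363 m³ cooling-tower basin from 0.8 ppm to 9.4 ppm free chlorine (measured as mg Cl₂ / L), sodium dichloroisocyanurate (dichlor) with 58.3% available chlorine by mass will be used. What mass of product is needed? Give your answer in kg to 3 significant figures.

Volume: 363 m³ = 363,000 L.
Chlorine deficit: 9.4 − 0.8 = 8.6 ppm = 8.6 mg/L as Cl₂.
Cl₂ equivalent needed: 8.6 mg/L × 363,000 L = 3,122,000 mg = 3122 g.
Product at 58.3% available chlorine: 3122 / 0.583 = 5355 g.

5.35 kg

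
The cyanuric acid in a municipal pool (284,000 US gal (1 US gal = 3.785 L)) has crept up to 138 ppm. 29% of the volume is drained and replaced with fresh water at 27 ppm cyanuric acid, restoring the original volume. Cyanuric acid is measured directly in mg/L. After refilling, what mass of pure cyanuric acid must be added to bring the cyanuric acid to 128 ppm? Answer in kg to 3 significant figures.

23.9 kg

Volume: 284,000 US gal × 3.785 L/gal = 1,074,940 L.
After draining 29% and refilling: 138 × 0.71 + 27 × 0.29 = 105.81 ppm.
Deficit to target: 128 − 105.81 = 22.19 mg/L.
Mass: 22.19 mg/L × 1,074,940 L = 23,850 g cyanuric acid.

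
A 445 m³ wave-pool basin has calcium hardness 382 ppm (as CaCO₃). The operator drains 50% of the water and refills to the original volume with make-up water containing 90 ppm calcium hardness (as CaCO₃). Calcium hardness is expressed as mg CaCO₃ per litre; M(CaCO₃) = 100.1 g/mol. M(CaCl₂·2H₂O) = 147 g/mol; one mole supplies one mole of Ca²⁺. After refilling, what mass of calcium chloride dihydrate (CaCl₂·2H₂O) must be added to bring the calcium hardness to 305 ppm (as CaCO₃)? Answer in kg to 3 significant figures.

Volume: 445 m³ = 445,000 L.
After draining 50% and refilling: 382 × 0.50 + 90 × 0.50 = 236 ppm.
Deficit to target: 305 − 236 = 69 mg/L.
As CaCO₃: 69 mg/L × 445,000 L = 30,700 g; ÷ 100.1 = 306.7 mol Ca²⁺.
Mass: 306.7 × 147 = 45,090 g.

45.1 kg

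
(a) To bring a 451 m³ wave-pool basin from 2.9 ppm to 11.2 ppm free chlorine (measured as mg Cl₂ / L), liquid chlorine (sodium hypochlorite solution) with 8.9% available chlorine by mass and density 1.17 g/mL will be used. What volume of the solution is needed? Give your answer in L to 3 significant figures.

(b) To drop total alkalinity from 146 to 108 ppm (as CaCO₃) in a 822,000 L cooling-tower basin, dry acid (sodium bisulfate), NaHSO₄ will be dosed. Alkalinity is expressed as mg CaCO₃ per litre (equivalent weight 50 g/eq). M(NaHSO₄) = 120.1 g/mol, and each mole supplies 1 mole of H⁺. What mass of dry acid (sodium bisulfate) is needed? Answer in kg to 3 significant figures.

(a) 35.9 L; (b) 75.0 kg

(a) Volume: 451 m³ = 451,000 L.
(a) Chlorine deficit: 11.2 − 2.9 = 8.3 ppm = 8.3 mg/L as Cl₂.
(a) Cl₂ equivalent needed: 8.3 mg/L × 451,000 L = 3,743,000 mg = 3743 g.
(a) Product at 8.9% available chlorine: 3743 / 0.089 = 42,060 g.
(a) Volume at density 1.17 g/mL: 42,060 g ÷ 1.17 g/mL = 35,950 mL.

(b) Alkalinity to neutralize: (146 − 108) = 38 mg/L as CaCO₃ × 822,000 L = 31,240 g as CaCO₃.
(b) Equivalents of H⁺ required: 31,240 ÷ 50 g/eq = 624.7 eq = 624.7 mol NaHSO₄.
(b) Mass of NaHSO₄: 624.7 × 120.1 = 75,030 g.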